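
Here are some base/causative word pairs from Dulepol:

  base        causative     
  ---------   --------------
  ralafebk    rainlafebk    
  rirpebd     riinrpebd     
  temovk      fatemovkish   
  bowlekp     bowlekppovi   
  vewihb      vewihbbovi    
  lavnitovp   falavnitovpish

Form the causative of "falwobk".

ralafebk and temovk both end in -k yet inflect differently (rainlafebk, fatemovkish), so the final letter is not what conditions the rule; the second-to-last letter is.
"falwobk" has second-to-last letter 'b'. The stems whose second-to-last letter is 'b' (rirpebd → riinrpebd, ralafebk → rainlafebk) insert -in- after the first vowel.
The other patterns: stems whose second-to-last letter is 'v' add fa- … -ish around the stem; stems whose second-to-last letter is 'h' or 'k' double the final consonant and add -ovi.
So falwobk → fainlwobk.

fainlwobk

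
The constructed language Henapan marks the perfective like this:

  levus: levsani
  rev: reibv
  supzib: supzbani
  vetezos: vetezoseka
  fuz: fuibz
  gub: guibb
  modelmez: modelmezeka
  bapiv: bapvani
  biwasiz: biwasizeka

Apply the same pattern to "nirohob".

nirohobeka

gub and supzib both end in -b yet inflect differently (guibb, supzbani), so the final letter is not what conditions the rule; the number of vowels is.
"nirohob" has 3 vowels. The stems with 3 vowels (biwasiz → biwasizeka, vetezos → vetezoseka, modelmez → modelmezeka) add -eka.
So nirohob → nirohobeka.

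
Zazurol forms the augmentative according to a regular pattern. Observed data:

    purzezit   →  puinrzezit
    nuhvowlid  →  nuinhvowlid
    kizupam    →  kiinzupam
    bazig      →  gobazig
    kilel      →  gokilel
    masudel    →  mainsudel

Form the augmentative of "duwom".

goduwom

kilel and masudel both end in -l yet inflect differently (gokilel, mainsudel), so the final letter is not what conditions the rule; the number of vowels is.
"duwom" has 2 vowels. The stems with 2 vowels (kilel → gokilel, bazig → gobazig) add the prefix go-.
The other pattern: stems with 3 vowels insert -in- after the first vowel.
So duwom → goduwom.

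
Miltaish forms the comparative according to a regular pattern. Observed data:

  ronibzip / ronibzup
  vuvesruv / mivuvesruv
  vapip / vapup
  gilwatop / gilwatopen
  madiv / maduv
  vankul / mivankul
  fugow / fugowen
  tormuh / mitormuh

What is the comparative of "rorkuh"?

madiv and vuvesruv both end in -v yet inflect differently (maduv, mivuvesruv), so the final letter is not what conditions the rule; the last vowel is.
"rorkuh" has last vowel 'u'. The stems whose last vowel is 'u' (tormuh → mitormuh, vankul → mivankul, vuvesruv → mivuvesruv) add the prefix mi-.
The other patterns: stems whose last vowel is 'i' change the last vowel to 'u'; stems whose last vowel is 'o' add -en.
So rorkuh → mirorkuh.

mirorkuh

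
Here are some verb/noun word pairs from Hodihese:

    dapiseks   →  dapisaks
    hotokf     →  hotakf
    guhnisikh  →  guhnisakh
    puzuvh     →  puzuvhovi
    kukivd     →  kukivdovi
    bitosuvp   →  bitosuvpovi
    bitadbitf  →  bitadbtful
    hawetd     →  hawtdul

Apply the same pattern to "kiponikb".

kiponakb

guhnisikh and puzuvh both end in -h yet inflect differently (guhnisakh, puzuvhovi), so the final letter is not what conditions the rule; the second-to-last letter is.
"kiponikb" has second-to-last letter 'k'. The stems whose second-to-last letter is 'k' (dapiseks → dapisaks, hotokf → hotakf, guhnisikh → guhnisakh) change the last vowel to 'a'.
So kiponikb → kiponakb.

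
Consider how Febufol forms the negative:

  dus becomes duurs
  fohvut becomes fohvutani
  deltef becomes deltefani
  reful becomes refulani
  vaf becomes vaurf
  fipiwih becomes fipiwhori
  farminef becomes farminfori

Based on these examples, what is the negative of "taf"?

taurf

vaf and deltef both end in -f yet inflect differently (vaurf, deltefani), so the final letter is not what conditions the rule; the number of vowels is.
"taf" has 1 vowel. The stems with 1 vowel (dus → duurs, vaf → vaurf) insert -ur- after the first vowel.
So taf → taurf.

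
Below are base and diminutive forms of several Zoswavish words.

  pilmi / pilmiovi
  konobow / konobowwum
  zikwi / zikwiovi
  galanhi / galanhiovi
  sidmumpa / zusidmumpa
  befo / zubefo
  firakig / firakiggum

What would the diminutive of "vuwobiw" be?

"vuwobiw" ends in -w. The one such stem in the data (konobow → konobowwum) doubles the final consonant and adds -um (as does firakig), so the same rule applies.
So vuwobiw → vuwobiwwum.

vuwobiwwum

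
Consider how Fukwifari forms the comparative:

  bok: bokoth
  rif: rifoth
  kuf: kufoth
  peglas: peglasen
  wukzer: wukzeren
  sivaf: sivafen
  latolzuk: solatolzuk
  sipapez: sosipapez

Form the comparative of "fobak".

fobaken

rif and sivaf both end in -f yet inflect differently (rifoth, sivafen), so the final letter is not what conditions the rule; the number of vowels is.
"fobak" has 2 vowels. The stems with 2 vowels (peglas → peglasen, wukzer → wukzeren, sivaf → sivafen) add -en.
So fobak → fobaken.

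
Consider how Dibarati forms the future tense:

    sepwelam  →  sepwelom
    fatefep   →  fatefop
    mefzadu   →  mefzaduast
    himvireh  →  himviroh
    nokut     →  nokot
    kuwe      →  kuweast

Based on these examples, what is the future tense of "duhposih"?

mefzadu and nokut both have last vowel 'u' yet inflect differently (mefzaduast, nokot), so the last vowel is not what conditions the rule; whether the stem ends in a vowel or a consonant is.
"duhposih" ends in a consonant. The stems ending in a consonant (nokut → nokot, himvireh → himviroh, sepwelam → sepwelom) change the last vowel to 'o'.
The other pattern: stems ending in a vowel add -ast.
So duhposih → duhposoh.

duhposoh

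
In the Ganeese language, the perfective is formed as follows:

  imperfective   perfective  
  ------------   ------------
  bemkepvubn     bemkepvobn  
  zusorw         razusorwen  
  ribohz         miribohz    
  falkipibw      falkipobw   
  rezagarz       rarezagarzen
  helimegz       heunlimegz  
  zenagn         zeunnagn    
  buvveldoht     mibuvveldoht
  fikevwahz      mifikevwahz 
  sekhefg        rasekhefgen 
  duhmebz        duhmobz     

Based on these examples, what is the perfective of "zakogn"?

"zakogn" has second-to-last letter 'g'. The stems whose second-to-last letter is 'g' (zenagn → zeunnagn, helimegz → heunlimegz) insert -un- after the first vowel.
So zakogn → zaunkogn.

zaunkogn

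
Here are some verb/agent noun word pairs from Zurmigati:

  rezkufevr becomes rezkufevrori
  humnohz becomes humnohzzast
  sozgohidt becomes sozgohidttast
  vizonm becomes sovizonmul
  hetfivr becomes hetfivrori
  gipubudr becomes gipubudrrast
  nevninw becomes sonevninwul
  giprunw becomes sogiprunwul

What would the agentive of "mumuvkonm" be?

rezkufevr and gipubudr both end in -r yet inflect differently (rezkufevrori, gipubudrrast), so the final letter is not what conditions the rule; the second-to-last letter is.
"mumuvkonm" has second-to-last letter 'n'. The stems whose second-to-last letter is 'n' (vizonm → sovizonmul, nevninw → sonevninwul, giprunw → sogiprunwul) add so- … -ul around the stem.
So mumuvkonm → somumuvkonmul.

somumuvkonmul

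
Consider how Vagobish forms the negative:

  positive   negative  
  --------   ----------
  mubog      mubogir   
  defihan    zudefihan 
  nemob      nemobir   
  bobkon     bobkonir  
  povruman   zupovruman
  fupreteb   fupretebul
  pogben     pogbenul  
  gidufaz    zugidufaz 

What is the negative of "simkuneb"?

fupreteb and nemob both end in -b yet inflect differently (fupretebul, nemobir), so the final letter is not what conditions the rule; the last vowel is.
"simkuneb" has last vowel 'e'. The stems whose last vowel is 'e' (pogben → pogbenul, fupreteb → fupretebul) add -ul.
The other patterns: stems whose last vowel is 'o' add -ir; stems whose last vowel is 'a' add the prefix zu-.
So simkuneb → simkunebul.

simkunebul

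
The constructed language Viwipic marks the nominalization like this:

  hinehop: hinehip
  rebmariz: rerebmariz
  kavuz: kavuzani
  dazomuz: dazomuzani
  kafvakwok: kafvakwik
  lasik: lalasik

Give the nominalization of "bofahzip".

dazomuz and rebmariz both end in -z yet inflect differently (dazomuzani, rerebmariz), so the final letter is not what conditions the rule; the last vowel is.
"bofahzip" has last vowel 'i'. The stems whose last vowel is 'i' (lasik → lalasik, rebmariz → rerebmariz) repeat the first consonant+vowel as a prefix.
The other patterns: stems whose last vowel is 'u' add -ani; stems whose last vowel is 'o' change the last vowel to 'i'.
So bofahzip → bobofahzip.

bobofahzip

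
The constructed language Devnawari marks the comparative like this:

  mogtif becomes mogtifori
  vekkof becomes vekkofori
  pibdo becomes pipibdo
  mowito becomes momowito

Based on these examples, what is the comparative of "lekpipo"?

lelekpipo

vekkof and pibdo both have last vowel 'o' yet inflect differently (vekkofori, pipibdo), so the last vowel is not what conditions the rule; the final letter is.
"lekpipo" ends in -o. The stems ending in -o (pibdo → pipibdo, mowito → momowito) repeat the first consonant+vowel as a prefix.
The other pattern: stems ending in -f add -ori.
So lekpipo → lelekpipo.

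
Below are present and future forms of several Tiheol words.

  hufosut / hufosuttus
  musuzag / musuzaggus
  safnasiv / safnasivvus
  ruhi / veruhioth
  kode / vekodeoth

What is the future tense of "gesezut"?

"gesezut" ends in a consonant. The stems ending in a consonant (hufosut → hufosuttus, musuzag → musuzaggus, safnasiv → safnasivvus) double the final consonant and add -us.
The other pattern: stems ending in a vowel add ve- … -oth around the stem.
So gesezut → gesezuttus.

gesezuttus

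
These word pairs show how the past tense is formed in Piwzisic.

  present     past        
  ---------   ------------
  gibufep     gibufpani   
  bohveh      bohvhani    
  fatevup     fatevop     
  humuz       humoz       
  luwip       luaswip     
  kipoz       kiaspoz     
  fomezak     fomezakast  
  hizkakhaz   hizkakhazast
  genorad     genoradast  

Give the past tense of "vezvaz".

vezvazast

gibufep and fatevup both end in -p yet inflect differently (gibufpani, fatevop), so the final letter is not what conditions the rule; the last vowel is.
"vezvaz" has last vowel 'a'. The stems whose last vowel is 'a' (fomezak → fomezakast, hizkakhaz → hizkakhazast, genorad → genoradast) add -ast.
The other patterns: stems whose last vowel is 'e' delete the last vowel and add -ani; stems whose last vowel is 'u' change the last vowel to 'o'; stems whose last vowel is 'i' or 'o' insert -as- after the first vowel.
So vezvaz → vezvazast.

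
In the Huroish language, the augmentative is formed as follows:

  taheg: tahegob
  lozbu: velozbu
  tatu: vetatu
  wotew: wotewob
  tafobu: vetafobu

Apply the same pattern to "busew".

busewob

tafobu and taheg both begin with t- yet inflect differently (vetafobu, tahegob), so the first letter is not what conditions the rule; the final letter is.
"busew" ends in -w. The one such stem in the data (wotew → wotewob) adds -ob, so the same rule applies.
So busew → busewob.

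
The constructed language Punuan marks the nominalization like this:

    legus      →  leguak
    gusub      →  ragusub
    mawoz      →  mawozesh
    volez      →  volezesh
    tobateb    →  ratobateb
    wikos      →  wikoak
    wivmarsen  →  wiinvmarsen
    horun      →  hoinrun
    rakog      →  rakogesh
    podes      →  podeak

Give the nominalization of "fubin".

"fubin" ends in -n. The stems ending in -n (horun → hoinrun, wivmarsen → wiinvmarsen) insert -in- after the first vowel.
So fubin → fuinbin.

fuinbin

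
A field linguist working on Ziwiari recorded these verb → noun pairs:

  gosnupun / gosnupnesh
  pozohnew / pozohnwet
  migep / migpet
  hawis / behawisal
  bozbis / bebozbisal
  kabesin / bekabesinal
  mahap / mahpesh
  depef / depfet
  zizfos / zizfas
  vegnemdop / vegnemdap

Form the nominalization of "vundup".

vundpesh

"vundup" has last vowel 'u'. The one such stem in the data (gosnupun → gosnupnesh) deletes the last vowel and adds -esh (as does mahap), so the same rule applies.
The other patterns: stems whose last vowel is 'i' add be- … -al around the stem; stems whose last vowel is 'e' delete the last vowel and add -et; stems whose last vowel is 'o' change the last vowel to 'a'.
So vundup → vundpesh.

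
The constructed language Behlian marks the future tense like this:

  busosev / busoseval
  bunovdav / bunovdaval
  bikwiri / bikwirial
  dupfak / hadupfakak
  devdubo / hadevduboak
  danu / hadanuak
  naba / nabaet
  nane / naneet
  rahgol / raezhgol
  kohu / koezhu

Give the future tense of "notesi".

"notesi" begins with n-. The stems beginning with n- (naba → nabaet, nane → naneet) add -et.
So notesi → notesiet.

notesiet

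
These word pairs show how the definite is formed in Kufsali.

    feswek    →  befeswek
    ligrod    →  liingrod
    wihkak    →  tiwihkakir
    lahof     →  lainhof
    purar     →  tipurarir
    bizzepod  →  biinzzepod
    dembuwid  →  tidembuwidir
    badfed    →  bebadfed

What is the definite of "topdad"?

titopdadir

"topdad" has last vowel 'a'. The stems whose last vowel is 'a' (wihkak → tiwihkakir, purar → tipurarir) add ti- … -ir around the stem.
So topdad → titopdadir.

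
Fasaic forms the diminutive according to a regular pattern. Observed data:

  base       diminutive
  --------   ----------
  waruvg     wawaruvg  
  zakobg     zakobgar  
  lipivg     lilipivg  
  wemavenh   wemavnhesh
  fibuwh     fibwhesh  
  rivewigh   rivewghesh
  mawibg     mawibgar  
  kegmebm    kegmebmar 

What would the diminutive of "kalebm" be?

zakobg and waruvg both end in -g yet inflect differently (zakobgar, wawaruvg), so the final letter is not what conditions the rule; the second-to-last letter is.
"kalebm" has second-to-last letter 'b'. The stems whose second-to-last letter is 'b' (zakobg → zakobgar, mawibg → mawibgar, kegmebm → kegmebmar) add -ar.
The other patterns: stems whose second-to-last letter is 'v' repeat the first consonant+vowel as a prefix; stems whose second-to-last letter is 'g', 'n' or 'w' delete the last vowel and add -esh.
So kalebm → kalebmar.

kalebmar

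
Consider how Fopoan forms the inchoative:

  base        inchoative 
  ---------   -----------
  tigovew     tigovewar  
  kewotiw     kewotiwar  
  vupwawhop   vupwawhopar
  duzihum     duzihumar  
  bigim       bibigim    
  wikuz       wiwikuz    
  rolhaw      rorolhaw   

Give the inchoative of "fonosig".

fonosigar

duzihum and bigim both end in -m yet inflect differently (duzihumar, bibigim), so the final letter is not what conditions the rule; the number of vowels is.
"fonosig" has 3 vowels. The stems with 3 vowels (tigovew → tigovewar, kewotiw → kewotiwar, vupwawhop → vupwawhopar) add -ar.
So fonosig → fonosigar.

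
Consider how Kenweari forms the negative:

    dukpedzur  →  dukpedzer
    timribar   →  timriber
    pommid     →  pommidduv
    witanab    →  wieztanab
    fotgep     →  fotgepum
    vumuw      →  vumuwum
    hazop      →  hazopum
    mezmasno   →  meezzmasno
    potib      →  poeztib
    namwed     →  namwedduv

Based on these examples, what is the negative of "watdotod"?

watdotodduv

potib and pommid both have last vowel 'i' yet inflect differently (poeztib, pommidduv), so the last vowel is not what conditions the rule; the final letter is.
"watdotod" ends in -d. The stems ending in -d (namwed → namwedduv, pommid → pommidduv) double the final consonant and add -uv.
So watdotod → watdotodduv.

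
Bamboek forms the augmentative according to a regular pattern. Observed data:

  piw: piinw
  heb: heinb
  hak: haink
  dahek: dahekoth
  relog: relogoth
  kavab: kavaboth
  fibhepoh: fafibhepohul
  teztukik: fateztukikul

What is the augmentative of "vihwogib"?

favihwogibul

"vihwogib" has 3 vowels. The stems with 3 vowels (fibhepoh → fafibhepohul, teztukik → fateztukikul) add fa- … -ul around the stem.
The other patterns: stems with 1 vowel insert -in- after the first vowel; stems with 2 vowels add -oth.
So vihwogib → favihwogibul.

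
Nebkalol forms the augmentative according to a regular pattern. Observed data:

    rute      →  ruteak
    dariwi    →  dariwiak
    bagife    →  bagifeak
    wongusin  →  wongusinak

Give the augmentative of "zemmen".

Every pair shown (rute → ruteak, dariwi → dariwiak, bagife → bagifeak, …) follows the same rule: add -ak.
So zemmen → zemmenak.

zemmenak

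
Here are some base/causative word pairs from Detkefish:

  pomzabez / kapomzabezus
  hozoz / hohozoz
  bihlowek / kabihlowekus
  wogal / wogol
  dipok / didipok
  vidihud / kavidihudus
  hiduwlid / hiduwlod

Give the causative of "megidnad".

megidnod

hozoz and pomzabez both end in -z yet inflect differently (hohozoz, kapomzabezus), so the final letter is not what conditions the rule; the last vowel is.
"megidnad" has last vowel 'a'. The one such stem in the data (wogal → wogol) changes the last vowel to 'o' (as does hiduwlid), so the same rule applies.
So megidnad → megidnod.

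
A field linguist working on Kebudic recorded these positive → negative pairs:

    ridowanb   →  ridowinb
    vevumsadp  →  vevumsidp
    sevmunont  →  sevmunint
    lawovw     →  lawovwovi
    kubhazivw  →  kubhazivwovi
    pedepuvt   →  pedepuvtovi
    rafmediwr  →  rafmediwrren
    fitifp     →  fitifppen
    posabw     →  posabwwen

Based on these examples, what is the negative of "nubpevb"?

sevmunont and pedepuvt both end in -t yet inflect differently (sevmunint, pedepuvtovi), so the final letter is not what conditions the rule; the second-to-last letter is.
"nubpevb" has second-to-last letter 'v'. The stems whose second-to-last letter is 'v' (lawovw → lawovwovi, kubhazivw → kubhazivwovi, pedepuvt → pedepuvtovi) add -ovi.
The other patterns: stems whose second-to-last letter is 'd' or 'n' change the last vowel to 'i'; stems whose second-to-last letter is 'b', 'f' or 'w' double the final consonant and add -en.
So nubpevb → nubpevbovi.

nubpevbovi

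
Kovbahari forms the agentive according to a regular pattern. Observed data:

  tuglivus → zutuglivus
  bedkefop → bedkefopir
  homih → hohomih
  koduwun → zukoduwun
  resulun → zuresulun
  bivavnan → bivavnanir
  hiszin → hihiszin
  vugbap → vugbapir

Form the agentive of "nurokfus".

resulun and bivavnan both end in -n yet inflect differently (zuresulun, bivavnanir), so the final letter is not what conditions the rule; the last vowel is.
"nurokfus" has last vowel 'u'. The stems whose last vowel is 'u' (resulun → zuresulun, koduwun → zukoduwun, tuglivus → zutuglivus) add the prefix zu-.
The other patterns: stems whose last vowel is 'a' or 'o' add -ir; stems whose last vowel is 'i' repeat the first consonant+vowel as a prefix.
So nurokfus → zunurokfus.

zunurokfus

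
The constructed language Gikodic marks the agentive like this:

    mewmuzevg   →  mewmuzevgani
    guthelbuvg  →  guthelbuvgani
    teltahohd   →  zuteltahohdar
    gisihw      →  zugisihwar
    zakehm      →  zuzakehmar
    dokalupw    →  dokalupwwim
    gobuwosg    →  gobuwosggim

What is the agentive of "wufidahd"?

zuwufidahdar

gisihw and dokalupw both end in -w yet inflect differently (zugisihwar, dokalupwwim), so the final letter is not what conditions the rule; the second-to-last letter is.
"wufidahd" has second-to-last letter 'h'. The stems whose second-to-last letter is 'h' (teltahohd → zuteltahohdar, gisihw → zugisihwar, zakehm → zuzakehmar) add zu- … -ar around the stem.
The other patterns: stems whose second-to-last letter is 'v' add -ani; stems whose second-to-last letter is 'p' or 's' double the final consonant and add -im.
So wufidahd → zuwufidahdar.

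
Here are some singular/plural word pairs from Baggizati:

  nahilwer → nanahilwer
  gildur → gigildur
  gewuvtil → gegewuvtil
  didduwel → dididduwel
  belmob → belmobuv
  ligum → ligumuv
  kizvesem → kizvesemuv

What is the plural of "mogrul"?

momogrul

gildur and ligum both have last vowel 'u' yet inflect differently (gigildur, ligumuv), so the last vowel is not what conditions the rule; the final letter is.
"mogrul" ends in -l. The stems ending in -l (gewuvtil → gegewuvtil, didduwel → dididduwel) repeat the first consonant+vowel as a prefix.
So mogrul → momogrul.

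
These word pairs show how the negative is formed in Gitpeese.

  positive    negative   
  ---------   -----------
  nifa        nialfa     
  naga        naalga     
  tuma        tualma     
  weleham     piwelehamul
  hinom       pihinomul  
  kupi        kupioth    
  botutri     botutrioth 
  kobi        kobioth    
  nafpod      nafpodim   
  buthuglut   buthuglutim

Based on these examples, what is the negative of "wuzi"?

nifa and weleham both have last vowel 'a' yet inflect differently (nialfa, piwelehamul), so the last vowel is not what conditions the rule; the final letter is.
"wuzi" ends in -i. The stems ending in -i (kupi → kupioth, botutri → botutrioth, kobi → kobioth) add -oth.
So wuzi → wuzioth.

wuzioth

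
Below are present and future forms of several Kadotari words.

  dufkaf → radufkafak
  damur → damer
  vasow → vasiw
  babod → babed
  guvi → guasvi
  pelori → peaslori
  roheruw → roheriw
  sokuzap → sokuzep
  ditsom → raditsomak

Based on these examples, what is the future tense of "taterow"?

"taterow" ends in -w. The stems ending in -w (roheruw → roheriw, vasow → vasiw) change the last vowel to 'i'.
So taterow → tateriw.

tateriw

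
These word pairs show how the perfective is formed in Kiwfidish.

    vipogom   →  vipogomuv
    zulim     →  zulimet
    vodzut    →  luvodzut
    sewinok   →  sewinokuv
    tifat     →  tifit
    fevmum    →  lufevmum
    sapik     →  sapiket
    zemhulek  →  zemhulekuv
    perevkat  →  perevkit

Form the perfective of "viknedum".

vodzut and tifat both end in -t yet inflect differently (luvodzut, tifit), so the final letter is not what conditions the rule; the last vowel is.
"viknedum" has last vowel 'u'. The stems whose last vowel is 'u' (vodzut → luvodzut, fevmum → lufevmum) add the prefix lu-.
So viknedum → luviknedum.

luviknedum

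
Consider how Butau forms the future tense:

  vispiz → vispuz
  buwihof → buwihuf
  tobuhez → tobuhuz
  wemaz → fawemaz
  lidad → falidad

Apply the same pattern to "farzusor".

wemaz and tobuhez both end in -z yet inflect differently (fawemaz, tobuhuz), so the final letter is not what conditions the rule; the last vowel is.
"farzusor" has last vowel 'o'. The one such stem in the data (buwihof → buwihuf) changes the last vowel to 'u' (as do tobuhez, vispiz), so the same rule applies.
So farzusor → farzusur.

farzusur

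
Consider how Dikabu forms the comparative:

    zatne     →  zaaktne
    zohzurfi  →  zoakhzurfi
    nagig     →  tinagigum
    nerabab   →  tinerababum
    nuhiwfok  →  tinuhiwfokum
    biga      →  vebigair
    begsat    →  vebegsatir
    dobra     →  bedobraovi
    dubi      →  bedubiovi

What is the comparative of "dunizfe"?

bedunizfeovi

"dunizfe" begins with d-. The stems beginning with d- (dobra → bedobraovi, dubi → bedubiovi) add be- … -ovi around the stem.
The other patterns: stems beginning with z- insert -ak- after the first vowel; stems beginning with n- add ti- … -um around the stem; stems beginning with b- add ve- … -ir around the stem.
So dunizfe → bedunizfeovi.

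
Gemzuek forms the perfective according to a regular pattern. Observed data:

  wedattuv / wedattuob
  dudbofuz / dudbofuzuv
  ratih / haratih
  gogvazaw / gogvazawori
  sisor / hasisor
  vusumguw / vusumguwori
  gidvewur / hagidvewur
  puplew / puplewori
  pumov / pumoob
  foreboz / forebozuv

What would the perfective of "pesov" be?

pesoob

dudbofuz and vusumguw both have last vowel 'u' yet inflect differently (dudbofuzuv, vusumguwori), so the last vowel is not what conditions the rule; the final letter is.
"pesov" ends in -v. The stems ending in -v (pumov → pumoob, wedattuv → wedattuob) drop the final letter and add -ob.
So pesov → pesoob.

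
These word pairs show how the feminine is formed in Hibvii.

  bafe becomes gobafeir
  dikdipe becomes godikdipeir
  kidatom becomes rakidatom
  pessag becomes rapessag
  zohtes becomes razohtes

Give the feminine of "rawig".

"rawig" ends in -g. The one such stem in the data (pessag → rapessag) adds the prefix ra-, so the same rule applies.
The other pattern: stems ending in -e add go- … -ir around the stem.
So rawig → rarawig.

rarawig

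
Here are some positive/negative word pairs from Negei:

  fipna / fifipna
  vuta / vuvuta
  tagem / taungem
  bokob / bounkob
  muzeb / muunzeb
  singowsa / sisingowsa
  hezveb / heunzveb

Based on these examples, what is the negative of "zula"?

zuzula

fipna and hezveb both have 2 vowels yet inflect differently (fifipna, heunzveb), so the number of vowels is not what conditions the rule; the final letter is.
"zula" ends in -a. The stems ending in -a (fipna → fifipna, singowsa → sisingowsa, vuta → vuvuta) repeat the first consonant+vowel as a prefix.
The other pattern: stems ending in -b or -m insert -un- after the first vowel.
So zula → zuzula.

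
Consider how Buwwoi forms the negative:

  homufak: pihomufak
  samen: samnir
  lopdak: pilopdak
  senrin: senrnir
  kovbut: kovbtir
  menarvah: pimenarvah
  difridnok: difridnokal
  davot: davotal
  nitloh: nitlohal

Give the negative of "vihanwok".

"vihanwok" has last vowel 'o'. The stems whose last vowel is 'o' (nitloh → nitlohal, davot → davotal, difridnok → difridnokal) add -al.
So vihanwok → vihanwokal.

vihanwokal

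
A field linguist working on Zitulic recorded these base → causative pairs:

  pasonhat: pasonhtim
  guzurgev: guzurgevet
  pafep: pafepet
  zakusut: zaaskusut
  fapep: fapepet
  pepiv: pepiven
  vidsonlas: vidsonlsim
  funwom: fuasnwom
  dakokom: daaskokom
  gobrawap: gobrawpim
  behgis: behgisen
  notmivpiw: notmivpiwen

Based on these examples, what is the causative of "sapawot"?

pepiv and guzurgev both end in -v yet inflect differently (pepiven, guzurgevet), so the final letter is not what conditions the rule; the last vowel is.
"sapawot" has last vowel 'o'. The stems whose last vowel is 'o' (funwom → fuasnwom, dakokom → daaskokom) insert -as- after the first vowel.
The other patterns: stems whose last vowel is 'i' add -en; stems whose last vowel is 'e' add -et; stems whose last vowel is 'a' delete the last vowel and add -im.
So sapawot → saaspawot.

saaspawot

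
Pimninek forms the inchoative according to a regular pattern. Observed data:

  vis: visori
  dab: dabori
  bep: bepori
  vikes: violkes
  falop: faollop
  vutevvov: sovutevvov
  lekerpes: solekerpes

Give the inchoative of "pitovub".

sopitovub

vis and vikes both end in -s yet inflect differently (visori, violkes), so the final letter is not what conditions the rule; the number of vowels is.
"pitovub" has 3 vowels. The stems with 3 vowels (vutevvov → sovutevvov, lekerpes → solekerpes) add the prefix so-.
The other patterns: stems with 1 vowel add -ori; stems with 2 vowels insert -ol- after the first vowel.
So pitovub → sopitovub.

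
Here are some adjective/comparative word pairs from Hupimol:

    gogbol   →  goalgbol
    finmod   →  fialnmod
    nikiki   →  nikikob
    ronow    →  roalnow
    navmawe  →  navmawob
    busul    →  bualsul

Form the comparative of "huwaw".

"huwaw" ends in a consonant. The stems ending in a consonant (finmod → fialnmod, gogbol → goalgbol, busul → bualsul) insert -al- after the first vowel.
The other pattern: stems ending in a vowel drop the final letter and add -ob.
So huwaw → hualwaw.

hualwaw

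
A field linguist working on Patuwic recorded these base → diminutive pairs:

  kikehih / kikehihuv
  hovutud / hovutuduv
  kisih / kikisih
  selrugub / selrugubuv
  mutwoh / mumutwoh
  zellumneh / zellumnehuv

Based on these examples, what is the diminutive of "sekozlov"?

sekozlovuv

kikehih and mutwoh both end in -h yet inflect differently (kikehihuv, mumutwoh), so the final letter is not what conditions the rule; the number of vowels is.
"sekozlov" has 3 vowels. The stems with 3 vowels (kikehih → kikehihuv, hovutud → hovutuduv, zellumneh → zellumnehuv) add -uv.
So sekozlov → sekozlovuv.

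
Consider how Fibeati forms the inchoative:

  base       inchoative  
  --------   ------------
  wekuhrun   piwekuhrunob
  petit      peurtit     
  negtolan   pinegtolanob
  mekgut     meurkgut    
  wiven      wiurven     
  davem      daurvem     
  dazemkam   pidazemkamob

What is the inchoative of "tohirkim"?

wiven and negtolan both end in -n yet inflect differently (wiurven, pinegtolanob), so the final letter is not what conditions the rule; the number of vowels is.
"tohirkim" has 3 vowels. The stems with 3 vowels (negtolan → pinegtolanob, dazemkam → pidazemkamob, wekuhrun → piwekuhrunob) add pi- … -ob around the stem.
So tohirkim → pitohirkimob.

pitohirkimob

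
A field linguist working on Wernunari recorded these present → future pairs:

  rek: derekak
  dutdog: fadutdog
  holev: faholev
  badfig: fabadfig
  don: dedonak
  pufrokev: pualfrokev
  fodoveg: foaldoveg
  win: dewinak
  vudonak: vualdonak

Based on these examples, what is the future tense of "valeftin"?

"valeftin" has 3 vowels. The stems with 3 vowels (pufrokev → pualfrokev, vudonak → vualdonak, fodoveg → foaldoveg) insert -al- after the first vowel.
The other patterns: stems with 1 vowel add de- … -ak around the stem; stems with 2 vowels add the prefix fa-.
So valeftin → vaalleftin.

vaalleftin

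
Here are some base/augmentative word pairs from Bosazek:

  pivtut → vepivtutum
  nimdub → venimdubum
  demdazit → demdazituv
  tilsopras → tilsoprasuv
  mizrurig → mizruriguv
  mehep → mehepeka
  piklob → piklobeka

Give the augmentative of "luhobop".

pivtut and demdazit both end in -t yet inflect differently (vepivtutum, demdazituv), so the final letter is not what conditions the rule; the last vowel is.
"luhobop" has last vowel 'o'. The one such stem in the data (piklob → piklobeka) adds -eka, so the same rule applies.
So luhobop → luhobopeka.

luhobopeka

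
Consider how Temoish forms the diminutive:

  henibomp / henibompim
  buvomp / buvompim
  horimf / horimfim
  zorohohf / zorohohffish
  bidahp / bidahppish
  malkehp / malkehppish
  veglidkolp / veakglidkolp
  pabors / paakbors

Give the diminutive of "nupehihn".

"nupehihn" has second-to-last letter 'h'. The stems whose second-to-last letter is 'h' (zorohohf → zorohohffish, bidahp → bidahppish, malkehp → malkehppish) double the final consonant and add -ish.
The other patterns: stems whose second-to-last letter is 'm' add -im; stems whose second-to-last letter is 'l' or 'r' insert -ak- after the first vowel.
So nupehihn → nupehihnnish.

nupehihnnish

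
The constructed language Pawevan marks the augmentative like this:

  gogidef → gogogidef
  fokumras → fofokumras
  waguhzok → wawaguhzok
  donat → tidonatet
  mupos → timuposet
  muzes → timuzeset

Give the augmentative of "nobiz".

tinobizet

fokumras and mupos both end in -s yet inflect differently (fofokumras, timuposet), so the final letter is not what conditions the rule; the number of vowels is.
"nobiz" has 2 vowels. The stems with 2 vowels (donat → tidonatet, mupos → timuposet, muzes → timuzeset) add ti- … -et around the stem.
The other pattern: stems with 3 vowels repeat the first consonant+vowel as a prefix.
So nobiz → tinobizet.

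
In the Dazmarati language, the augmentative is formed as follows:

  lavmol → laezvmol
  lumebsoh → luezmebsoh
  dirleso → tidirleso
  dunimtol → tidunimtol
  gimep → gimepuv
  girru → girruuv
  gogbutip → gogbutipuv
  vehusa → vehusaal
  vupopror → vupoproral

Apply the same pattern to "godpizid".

lavmol and dunimtol both end in -l yet inflect differently (laezvmol, tidunimtol), so the final letter is not what conditions the rule; the first letter is.
"godpizid" begins with g-. The stems beginning with g- (gimep → gimepuv, girru → girruuv, gogbutip → gogbutipuv) add -uv.
The other patterns: stems beginning with l- insert -ez- after the first vowel; stems beginning with d- add the prefix ti-; stems beginning with v- add -al.
So godpizid → godpiziduv.

godpiziduv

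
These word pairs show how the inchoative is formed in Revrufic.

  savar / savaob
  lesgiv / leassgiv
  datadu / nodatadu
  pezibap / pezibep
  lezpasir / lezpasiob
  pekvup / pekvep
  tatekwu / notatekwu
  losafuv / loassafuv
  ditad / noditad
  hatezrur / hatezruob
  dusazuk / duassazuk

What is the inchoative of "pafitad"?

nopafitad

losafuv and pekvup both have last vowel 'u' yet inflect differently (loassafuv, pekvep), so the last vowel is not what conditions the rule; the final letter is.
"pafitad" ends in -d. The one such stem in the data (ditad → noditad) adds the prefix no-, so the same rule applies.
The other patterns: stems ending in -k or -v insert -as- after the first vowel; stems ending in -p change the last vowel to 'e'; stems ending in -r drop the final letter and add -ob.
So pafitad → nopafitad.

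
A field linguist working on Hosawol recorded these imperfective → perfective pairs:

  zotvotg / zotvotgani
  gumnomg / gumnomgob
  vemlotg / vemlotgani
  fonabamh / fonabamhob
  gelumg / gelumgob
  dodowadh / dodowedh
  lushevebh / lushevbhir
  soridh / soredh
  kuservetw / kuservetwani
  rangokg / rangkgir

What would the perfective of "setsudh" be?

zotvotg and gumnomg both end in -g yet inflect differently (zotvotgani, gumnomgob), so the final letter is not what conditions the rule; the second-to-last letter is.
"setsudh" has second-to-last letter 'd'. The stems whose second-to-last letter is 'd' (soridh → soredh, dodowadh → dodowedh) change the last vowel to 'e'.
The other patterns: stems whose second-to-last letter is 't' add -ani; stems whose second-to-last letter is 'm' add -ob; stems whose second-to-last letter is 'b' or 'k' delete the last vowel and add -ir.
So setsudh → setsedh.

setsedh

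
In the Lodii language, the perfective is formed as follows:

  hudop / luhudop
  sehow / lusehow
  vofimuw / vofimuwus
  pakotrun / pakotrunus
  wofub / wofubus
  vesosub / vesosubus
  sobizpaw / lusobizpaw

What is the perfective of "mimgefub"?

mimgefubus

vofimuw and sehow both end in -w yet inflect differently (vofimuwus, lusehow), so the final letter is not what conditions the rule; the last vowel is.
"mimgefub" has last vowel 'u'. The stems whose last vowel is 'u' (vofimuw → vofimuwus, pakotrun → pakotrunus, vesosub → vesosubus) add -us.
The other pattern: stems whose last vowel is 'a' or 'o' add the prefix lu-.
So mimgefub → mimgefubus.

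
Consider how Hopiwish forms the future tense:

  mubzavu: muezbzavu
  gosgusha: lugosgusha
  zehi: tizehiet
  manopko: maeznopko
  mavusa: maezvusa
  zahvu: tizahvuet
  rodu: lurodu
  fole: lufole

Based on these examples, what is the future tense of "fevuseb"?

mubzavu and zahvu both end in -u yet inflect differently (muezbzavu, tizahvuet), so the final letter is not what conditions the rule; the first letter is.
"fevuseb" begins with f-. The one such stem in the data (fole → lufole) adds the prefix lu-, so the same rule applies.
The other patterns: stems beginning with m- insert -ez- after the first vowel; stems beginning with z- add ti- … -et around the stem.
So fevuseb → lufevuseb.

lufevuseb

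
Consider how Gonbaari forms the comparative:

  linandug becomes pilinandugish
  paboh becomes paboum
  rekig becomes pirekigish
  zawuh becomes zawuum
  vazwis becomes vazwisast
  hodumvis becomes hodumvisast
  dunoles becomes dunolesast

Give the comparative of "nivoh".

nivoum

vazwis and rekig both have last vowel 'i' yet inflect differently (vazwisast, pirekigish), so the last vowel is not what conditions the rule; the final letter is.
"nivoh" ends in -h. The stems ending in -h (paboh → paboum, zawuh → zawuum) drop the final letter and add -um.
The other patterns: stems ending in -s add -ast; stems ending in -g add pi- … -ish around the stem.
So nivoh → nivoum.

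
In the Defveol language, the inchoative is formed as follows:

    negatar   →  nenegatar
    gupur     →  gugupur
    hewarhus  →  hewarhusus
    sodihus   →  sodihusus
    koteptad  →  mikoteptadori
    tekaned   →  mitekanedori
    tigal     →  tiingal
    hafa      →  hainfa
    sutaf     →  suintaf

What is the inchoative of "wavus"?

wavusus

"wavus" ends in -s. The stems ending in -s (hewarhus → hewarhusus, sodihus → sodihusus) add -us.
The other patterns: stems ending in -r repeat the first consonant+vowel as a prefix; stems ending in -d add mi- … -ori around the stem; stems ending in -a, -f or -l insert -in- after the first vowel.
So wavus → wavusus.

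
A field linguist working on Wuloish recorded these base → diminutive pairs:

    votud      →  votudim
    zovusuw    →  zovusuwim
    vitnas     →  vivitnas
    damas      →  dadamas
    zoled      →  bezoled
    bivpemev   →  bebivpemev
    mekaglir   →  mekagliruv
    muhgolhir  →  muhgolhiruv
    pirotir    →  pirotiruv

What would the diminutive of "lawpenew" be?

belawpenew

votud and zoled both end in -d yet inflect differently (votudim, bezoled), so the final letter is not what conditions the rule; the last vowel is.
"lawpenew" has last vowel 'e'. The stems whose last vowel is 'e' (zoled → bezoled, bivpemev → bebivpemev) add the prefix be-.
The other patterns: stems whose last vowel is 'u' add -im; stems whose last vowel is 'a' repeat the first consonant+vowel as a prefix; stems whose last vowel is 'i' add -uv.
So lawpenew → belawpenew.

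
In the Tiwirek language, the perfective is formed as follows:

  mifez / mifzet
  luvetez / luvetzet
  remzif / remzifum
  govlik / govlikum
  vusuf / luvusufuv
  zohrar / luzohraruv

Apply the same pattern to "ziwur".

remzif and vusuf both end in -f yet inflect differently (remzifum, luvusufuv), so the final letter is not what conditions the rule; the last vowel is.
"ziwur" has last vowel 'u'. The one such stem in the data (vusuf → luvusufuv) adds lu- … -uv around the stem, so the same rule applies.
The other patterns: stems whose last vowel is 'e' delete the last vowel and add -et; stems whose last vowel is 'i' add -um.
So ziwur → luziwuruv.

luziwuruv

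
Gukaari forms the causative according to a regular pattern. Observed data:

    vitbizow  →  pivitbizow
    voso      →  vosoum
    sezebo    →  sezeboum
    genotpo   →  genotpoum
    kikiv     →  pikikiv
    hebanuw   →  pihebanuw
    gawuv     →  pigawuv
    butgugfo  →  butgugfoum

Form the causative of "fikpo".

fikpoum

voso and vitbizow both have last vowel 'o' yet inflect differently (vosoum, pivitbizow), so the last vowel is not what conditions the rule; the final letter is.
"fikpo" ends in -o. The stems ending in -o (voso → vosoum, genotpo → genotpoum, butgugfo → butgugfoum) add -um.
So fikpo → fikpoum.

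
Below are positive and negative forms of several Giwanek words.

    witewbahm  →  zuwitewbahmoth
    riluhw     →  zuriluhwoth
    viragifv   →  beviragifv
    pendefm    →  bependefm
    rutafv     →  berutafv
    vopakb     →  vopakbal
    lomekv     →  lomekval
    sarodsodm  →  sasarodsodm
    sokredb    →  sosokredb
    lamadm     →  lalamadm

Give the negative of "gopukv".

"gopukv" has second-to-last letter 'k'. The stems whose second-to-last letter is 'k' (vopakb → vopakbal, lomekv → lomekval) add -al.
The other patterns: stems whose second-to-last letter is 'h' add zu- … -oth around the stem; stems whose second-to-last letter is 'f' add the prefix be-; stems whose second-to-last letter is 'd' repeat the first consonant+vowel as a prefix.
So gopukv → gopukval.

gopukval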